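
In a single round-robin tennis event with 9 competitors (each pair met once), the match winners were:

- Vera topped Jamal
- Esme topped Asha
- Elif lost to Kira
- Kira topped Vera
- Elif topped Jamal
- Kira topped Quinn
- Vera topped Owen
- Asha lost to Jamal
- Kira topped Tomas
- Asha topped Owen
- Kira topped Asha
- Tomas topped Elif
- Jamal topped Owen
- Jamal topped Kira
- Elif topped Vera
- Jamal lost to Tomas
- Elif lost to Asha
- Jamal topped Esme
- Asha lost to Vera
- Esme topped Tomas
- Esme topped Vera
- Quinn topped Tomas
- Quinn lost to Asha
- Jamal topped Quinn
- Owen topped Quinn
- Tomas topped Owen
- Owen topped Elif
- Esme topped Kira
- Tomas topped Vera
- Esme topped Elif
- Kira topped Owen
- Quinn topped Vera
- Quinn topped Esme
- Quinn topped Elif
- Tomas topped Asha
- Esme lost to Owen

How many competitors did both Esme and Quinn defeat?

3

Esme beat: Elif, Vera, Asha, Kira, Tomas.
Quinn beat: Elif, Vera, Esme, Tomas.
Both beat: Elif, Vera, Tomas — 3.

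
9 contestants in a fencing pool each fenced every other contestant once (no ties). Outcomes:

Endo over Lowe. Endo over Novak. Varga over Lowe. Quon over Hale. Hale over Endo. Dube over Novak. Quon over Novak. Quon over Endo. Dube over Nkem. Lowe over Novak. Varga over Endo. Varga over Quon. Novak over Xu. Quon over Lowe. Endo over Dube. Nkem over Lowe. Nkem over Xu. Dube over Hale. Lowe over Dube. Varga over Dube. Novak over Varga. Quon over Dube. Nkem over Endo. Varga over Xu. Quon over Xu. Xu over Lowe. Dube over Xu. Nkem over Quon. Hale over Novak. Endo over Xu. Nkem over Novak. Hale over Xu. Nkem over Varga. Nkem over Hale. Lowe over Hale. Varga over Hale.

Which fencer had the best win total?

Nkem

Win totals: Lowe 3, Hale 3, Novak 2, Endo 4, Nkem 7, Varga 6, Dube 4, Quon 6, Xu 1.
Nkem leads with 7 wins (next highest: 6).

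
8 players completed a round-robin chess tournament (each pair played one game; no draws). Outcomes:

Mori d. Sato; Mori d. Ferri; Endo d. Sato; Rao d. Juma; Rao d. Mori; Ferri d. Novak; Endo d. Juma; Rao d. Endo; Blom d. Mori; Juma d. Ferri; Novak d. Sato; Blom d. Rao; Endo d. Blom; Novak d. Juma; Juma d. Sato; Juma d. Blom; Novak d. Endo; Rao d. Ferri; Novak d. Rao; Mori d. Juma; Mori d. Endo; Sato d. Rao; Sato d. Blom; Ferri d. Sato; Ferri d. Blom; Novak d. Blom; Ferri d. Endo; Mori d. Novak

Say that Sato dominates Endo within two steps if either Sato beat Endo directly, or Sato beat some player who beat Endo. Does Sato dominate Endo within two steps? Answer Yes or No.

Sato did not beat Endo directly.
Sato beat Rao, Blom. Of those, Rao beat Endo.

Yes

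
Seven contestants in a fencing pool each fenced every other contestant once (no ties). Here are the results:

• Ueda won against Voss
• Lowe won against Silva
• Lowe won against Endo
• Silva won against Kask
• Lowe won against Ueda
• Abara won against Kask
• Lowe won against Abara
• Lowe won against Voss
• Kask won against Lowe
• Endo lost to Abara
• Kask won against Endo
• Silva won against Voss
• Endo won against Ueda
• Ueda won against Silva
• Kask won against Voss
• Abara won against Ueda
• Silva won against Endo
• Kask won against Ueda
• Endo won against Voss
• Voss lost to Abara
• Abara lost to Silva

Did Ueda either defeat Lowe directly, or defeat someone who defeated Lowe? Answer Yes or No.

Ueda did not beat Lowe directly.
Ueda beat Voss, Silva, but each of them lost to Lowe. No two-step path.

No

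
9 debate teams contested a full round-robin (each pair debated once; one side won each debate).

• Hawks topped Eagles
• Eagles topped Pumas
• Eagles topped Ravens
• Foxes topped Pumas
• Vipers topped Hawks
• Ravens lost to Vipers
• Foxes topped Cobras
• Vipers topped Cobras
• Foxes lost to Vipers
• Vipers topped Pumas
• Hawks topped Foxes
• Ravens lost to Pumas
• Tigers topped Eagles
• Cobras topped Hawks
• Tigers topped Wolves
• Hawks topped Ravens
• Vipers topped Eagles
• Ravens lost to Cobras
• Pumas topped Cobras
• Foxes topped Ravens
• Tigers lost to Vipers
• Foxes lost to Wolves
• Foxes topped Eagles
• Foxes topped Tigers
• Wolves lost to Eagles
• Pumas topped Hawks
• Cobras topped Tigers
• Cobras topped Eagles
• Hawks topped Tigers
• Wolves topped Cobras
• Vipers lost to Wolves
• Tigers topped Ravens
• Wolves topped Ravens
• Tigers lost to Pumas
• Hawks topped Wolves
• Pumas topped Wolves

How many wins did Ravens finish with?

0

Ravens' results: beat no one; lost to Wolves, Eagles, Tigers, Foxes, Pumas, Vipers, Cobras, Hawks.
That is 0 wins.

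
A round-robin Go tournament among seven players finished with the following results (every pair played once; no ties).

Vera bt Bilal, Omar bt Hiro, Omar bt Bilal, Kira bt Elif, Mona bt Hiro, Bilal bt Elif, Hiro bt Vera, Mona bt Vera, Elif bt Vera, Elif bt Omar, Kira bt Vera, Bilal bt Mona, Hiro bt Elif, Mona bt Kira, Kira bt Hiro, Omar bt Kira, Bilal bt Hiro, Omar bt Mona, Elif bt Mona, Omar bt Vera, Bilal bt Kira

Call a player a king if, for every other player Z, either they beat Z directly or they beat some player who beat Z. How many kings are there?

Hiro cannot reach Kira in two steps.
Kira reaches everyone (king).
Omar reaches everyone (king).
Mona cannot reach Omar in two steps.
Elif reaches everyone (king).
Bilal reaches everyone (king).
Vera cannot reach Omar in two steps.
Kings: Kira, Omar, Elif, Bilal — 4.

4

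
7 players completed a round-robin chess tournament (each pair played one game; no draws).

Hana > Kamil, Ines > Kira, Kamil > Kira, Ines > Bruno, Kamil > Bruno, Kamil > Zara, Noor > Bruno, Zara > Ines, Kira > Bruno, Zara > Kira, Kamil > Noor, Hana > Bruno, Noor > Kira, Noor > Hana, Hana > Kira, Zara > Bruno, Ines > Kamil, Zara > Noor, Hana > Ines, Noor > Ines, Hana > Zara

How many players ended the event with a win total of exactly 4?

Win totals: Kamil 4, Ines 3, Kira 1, Noor 4, Hana 5, Zara 4, Bruno 0.
Exactly 4: Kamil, Noor, Zara — 3 players.

3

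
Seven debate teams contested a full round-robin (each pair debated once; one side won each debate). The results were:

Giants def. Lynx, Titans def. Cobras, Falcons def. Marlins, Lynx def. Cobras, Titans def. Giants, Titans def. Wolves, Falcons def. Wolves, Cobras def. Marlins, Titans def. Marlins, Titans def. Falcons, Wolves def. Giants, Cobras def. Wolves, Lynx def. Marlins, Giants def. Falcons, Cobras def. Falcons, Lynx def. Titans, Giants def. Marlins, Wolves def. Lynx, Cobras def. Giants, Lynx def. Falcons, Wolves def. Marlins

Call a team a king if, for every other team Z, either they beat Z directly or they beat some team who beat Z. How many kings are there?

4

Wolves reaches everyone (king).
Giants reaches everyone (king).
Lynx reaches everyone (king).
Titans reaches everyone (king).
Marlins cannot reach Wolves, Giants, Lynx, Titans, Falcons, Cobras in two steps.
Falcons cannot reach Titans, Cobras in two steps.
Cobras cannot reach Titans in two steps.
Kings: Wolves, Giants, Lynx, Titans — 4.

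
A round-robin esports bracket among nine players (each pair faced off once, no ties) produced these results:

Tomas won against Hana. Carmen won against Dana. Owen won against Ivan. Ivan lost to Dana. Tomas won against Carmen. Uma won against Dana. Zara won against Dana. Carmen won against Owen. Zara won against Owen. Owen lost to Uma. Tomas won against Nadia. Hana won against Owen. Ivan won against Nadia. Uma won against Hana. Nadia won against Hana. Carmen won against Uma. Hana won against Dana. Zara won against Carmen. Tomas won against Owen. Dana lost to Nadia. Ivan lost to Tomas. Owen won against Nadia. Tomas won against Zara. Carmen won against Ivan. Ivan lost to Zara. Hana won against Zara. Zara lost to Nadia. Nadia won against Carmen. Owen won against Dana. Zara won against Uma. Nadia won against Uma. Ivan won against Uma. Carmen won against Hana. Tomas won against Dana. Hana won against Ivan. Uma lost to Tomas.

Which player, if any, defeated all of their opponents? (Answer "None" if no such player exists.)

Tomas

Tomas has 8 wins out of 8 opponents — a perfect record.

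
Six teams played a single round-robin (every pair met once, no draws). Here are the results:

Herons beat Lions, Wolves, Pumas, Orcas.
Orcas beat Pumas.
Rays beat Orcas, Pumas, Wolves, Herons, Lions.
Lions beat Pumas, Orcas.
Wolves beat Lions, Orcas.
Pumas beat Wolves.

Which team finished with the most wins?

Rays

Win totals: Wolves 2, Pumas 1, Rays 5, Orcas 1, Herons 4, Lions 2.
Rays leads with 5 wins (next highest: 4).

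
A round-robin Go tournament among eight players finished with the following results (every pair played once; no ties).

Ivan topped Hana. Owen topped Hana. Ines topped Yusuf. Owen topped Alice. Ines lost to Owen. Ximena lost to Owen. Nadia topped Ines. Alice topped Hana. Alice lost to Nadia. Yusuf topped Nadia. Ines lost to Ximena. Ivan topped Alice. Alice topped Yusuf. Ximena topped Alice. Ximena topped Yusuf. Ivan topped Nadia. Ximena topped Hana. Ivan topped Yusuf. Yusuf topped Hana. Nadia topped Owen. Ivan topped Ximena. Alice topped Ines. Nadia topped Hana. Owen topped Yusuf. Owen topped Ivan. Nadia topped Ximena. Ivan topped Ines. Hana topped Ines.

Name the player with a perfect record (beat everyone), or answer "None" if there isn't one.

None

Highest win total is Owen with 6 (out of 7 possible).
Owen lost to Nadia, so no player went undefeated.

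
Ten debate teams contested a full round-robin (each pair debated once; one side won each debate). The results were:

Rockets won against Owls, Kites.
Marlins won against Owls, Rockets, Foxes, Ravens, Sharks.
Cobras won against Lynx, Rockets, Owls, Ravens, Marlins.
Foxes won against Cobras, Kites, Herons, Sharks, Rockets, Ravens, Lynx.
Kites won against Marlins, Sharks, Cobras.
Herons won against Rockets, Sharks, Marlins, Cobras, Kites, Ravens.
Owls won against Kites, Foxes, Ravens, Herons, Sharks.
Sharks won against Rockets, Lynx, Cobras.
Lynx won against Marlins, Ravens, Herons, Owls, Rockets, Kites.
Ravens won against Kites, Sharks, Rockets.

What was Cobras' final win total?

Cobras' results: beat Owls, Ravens, Rockets, Lynx, Marlins; lost to Sharks, Herons, Foxes, Kites.
That is 5 wins.

5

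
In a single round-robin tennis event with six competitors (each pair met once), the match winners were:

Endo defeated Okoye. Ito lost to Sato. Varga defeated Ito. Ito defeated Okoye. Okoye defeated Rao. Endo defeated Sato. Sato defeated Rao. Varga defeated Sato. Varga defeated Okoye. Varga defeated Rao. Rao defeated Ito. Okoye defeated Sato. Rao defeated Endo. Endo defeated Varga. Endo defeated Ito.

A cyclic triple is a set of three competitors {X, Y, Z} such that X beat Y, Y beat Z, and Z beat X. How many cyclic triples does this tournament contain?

Of the C(6,3) = 20 triples, the cyclic ones are: {Endo, Sato, Rao}; {Endo, Rao, Varga}; {Endo, Rao, Okoye}; {Sato, Ito, Okoye}; {Rao, Ito, Okoye}.
That is 5.

5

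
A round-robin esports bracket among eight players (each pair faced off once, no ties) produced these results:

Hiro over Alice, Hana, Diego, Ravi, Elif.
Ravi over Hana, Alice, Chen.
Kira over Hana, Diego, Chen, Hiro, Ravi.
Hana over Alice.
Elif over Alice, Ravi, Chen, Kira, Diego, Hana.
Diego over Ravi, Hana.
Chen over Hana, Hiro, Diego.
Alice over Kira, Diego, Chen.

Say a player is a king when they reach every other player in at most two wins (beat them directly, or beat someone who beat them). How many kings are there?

Alice cannot reach Elif in two steps.
Ravi cannot reach Elif in two steps.
Hiro reaches everyone (king).
Hana cannot reach Ravi, Hiro, Elif in two steps.
Kira reaches everyone (king).
Elif reaches everyone (king).
Chen cannot reach Kira in two steps.
Diego cannot reach Hiro, Kira, Elif in two steps.
Kings: Hiro, Kira, Elif — 3.

3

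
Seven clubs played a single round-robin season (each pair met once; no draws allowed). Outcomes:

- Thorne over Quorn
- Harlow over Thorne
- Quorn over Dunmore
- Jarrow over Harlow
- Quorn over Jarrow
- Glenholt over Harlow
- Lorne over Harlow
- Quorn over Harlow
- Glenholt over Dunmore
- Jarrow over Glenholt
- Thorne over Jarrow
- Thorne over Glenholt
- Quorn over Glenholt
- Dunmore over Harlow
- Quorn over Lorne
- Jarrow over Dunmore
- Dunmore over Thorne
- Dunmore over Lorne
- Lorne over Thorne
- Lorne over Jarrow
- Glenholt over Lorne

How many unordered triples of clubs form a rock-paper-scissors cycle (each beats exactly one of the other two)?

10

Win totals: Quorn 5, Lorne 3, Jarrow 3, Dunmore 3, Harlow 1, Thorne 3, Glenholt 3.
A club with w wins dominates both others in C(w,2) triples; summing gives 10 + 3 + 3 + 3 + 0 + 3 + 3 = 25 transitive triples.
Total triples C(7,3) = 35, so cyclic triples = 35 − 25 = 10.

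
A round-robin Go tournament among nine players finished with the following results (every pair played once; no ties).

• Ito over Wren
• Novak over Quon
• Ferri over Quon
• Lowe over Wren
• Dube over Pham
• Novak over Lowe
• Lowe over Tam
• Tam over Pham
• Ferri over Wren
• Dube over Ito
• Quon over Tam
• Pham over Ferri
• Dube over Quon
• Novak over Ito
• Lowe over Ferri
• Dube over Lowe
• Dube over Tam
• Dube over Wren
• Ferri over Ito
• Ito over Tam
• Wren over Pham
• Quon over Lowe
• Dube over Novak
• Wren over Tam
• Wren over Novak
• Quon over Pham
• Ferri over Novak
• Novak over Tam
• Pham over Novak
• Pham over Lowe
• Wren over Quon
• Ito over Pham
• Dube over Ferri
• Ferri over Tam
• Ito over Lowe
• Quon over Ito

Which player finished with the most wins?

Win totals: Lowe 3, Dube 8, Quon 4, Wren 4, Novak 4, Ferri 5, Tam 1, Pham 3, Ito 4.
Dube leads with 8 wins (next highest: 5).

Dube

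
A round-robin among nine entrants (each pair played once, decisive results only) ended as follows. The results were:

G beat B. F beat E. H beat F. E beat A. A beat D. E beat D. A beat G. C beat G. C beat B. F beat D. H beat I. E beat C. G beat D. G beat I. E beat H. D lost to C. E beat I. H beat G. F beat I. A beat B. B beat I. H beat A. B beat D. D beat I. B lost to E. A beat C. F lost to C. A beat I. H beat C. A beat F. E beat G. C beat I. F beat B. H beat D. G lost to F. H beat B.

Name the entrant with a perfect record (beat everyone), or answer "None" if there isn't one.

None

Highest win total is H with 7 (out of 8 possible).
H lost to E, so no entrant went undefeated.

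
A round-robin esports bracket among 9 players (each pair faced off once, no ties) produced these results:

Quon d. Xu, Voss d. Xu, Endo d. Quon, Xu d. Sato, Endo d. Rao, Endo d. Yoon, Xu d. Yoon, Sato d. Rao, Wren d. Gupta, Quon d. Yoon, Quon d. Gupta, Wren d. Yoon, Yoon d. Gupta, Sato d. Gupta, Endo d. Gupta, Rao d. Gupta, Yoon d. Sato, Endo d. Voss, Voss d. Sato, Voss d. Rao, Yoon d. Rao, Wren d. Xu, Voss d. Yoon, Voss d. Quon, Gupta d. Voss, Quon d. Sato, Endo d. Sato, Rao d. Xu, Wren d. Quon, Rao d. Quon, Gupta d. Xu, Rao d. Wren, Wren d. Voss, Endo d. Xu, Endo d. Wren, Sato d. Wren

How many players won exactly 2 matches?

2

Win totals: Voss 5, Rao 4, Quon 4, Endo 8, Yoon 3, Sato 3, Gupta 2, Wren 5, Xu 2.
Exactly 2: Gupta, Xu — 2 players.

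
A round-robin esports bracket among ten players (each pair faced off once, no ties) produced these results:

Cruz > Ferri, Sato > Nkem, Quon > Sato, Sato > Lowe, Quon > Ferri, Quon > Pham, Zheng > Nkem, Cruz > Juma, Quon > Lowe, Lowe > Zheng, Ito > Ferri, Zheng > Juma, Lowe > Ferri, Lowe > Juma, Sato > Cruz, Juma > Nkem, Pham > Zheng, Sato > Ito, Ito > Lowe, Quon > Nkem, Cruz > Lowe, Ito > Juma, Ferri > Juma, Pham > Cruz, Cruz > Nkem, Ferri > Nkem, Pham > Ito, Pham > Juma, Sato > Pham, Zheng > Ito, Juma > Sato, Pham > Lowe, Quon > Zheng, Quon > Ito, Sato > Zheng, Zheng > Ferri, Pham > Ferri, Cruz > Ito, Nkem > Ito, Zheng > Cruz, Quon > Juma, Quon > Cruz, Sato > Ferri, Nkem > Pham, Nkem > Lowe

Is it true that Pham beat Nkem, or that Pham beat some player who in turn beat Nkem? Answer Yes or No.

Pham did not beat Nkem directly.
Pham beat Ferri, Juma, Zheng, Lowe, Ito, Cruz. Of those, Ferri beat Nkem.

Yes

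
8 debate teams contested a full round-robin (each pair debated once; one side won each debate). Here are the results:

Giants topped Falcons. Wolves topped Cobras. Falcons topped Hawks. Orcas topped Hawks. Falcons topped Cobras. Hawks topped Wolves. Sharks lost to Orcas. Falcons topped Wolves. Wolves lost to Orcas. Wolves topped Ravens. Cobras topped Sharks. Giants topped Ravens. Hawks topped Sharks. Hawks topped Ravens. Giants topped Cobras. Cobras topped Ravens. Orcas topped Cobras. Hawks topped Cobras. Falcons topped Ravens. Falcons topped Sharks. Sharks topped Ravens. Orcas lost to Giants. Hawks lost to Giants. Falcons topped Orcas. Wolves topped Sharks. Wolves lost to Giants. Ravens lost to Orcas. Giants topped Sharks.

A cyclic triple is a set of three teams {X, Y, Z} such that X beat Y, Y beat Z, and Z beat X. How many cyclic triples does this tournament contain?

Win totals: Falcons 6, Hawks 4, Sharks 1, Cobras 2, Ravens 0, Giants 7, Orcas 5, Wolves 3.
A team with w wins dominates both others in C(w,2) triples; summing gives 15 + 6 + 0 + 1 + 0 + 21 + 10 + 3 = 56 transitive triples.
Total triples C(8,3) = 56, so cyclic triples = 56 − 56 = 0.

0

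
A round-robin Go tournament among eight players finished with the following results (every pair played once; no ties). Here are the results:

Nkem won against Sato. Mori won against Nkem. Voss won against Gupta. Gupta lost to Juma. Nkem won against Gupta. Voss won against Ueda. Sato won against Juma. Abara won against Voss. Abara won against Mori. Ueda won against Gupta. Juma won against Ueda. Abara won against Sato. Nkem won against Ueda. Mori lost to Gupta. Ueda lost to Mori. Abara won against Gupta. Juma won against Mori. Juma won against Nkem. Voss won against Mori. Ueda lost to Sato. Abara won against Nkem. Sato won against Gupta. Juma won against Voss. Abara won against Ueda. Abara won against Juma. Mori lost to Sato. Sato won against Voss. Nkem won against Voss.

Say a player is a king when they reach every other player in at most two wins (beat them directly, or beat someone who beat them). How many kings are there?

1

Gupta cannot reach Abara, Sato, Voss, Juma in two steps.
Ueda cannot reach Abara, Sato, Nkem, Voss, Juma in two steps.
Abara reaches everyone (king).
Sato cannot reach Abara in two steps.
Mori cannot reach Abara, Juma in two steps.
Nkem cannot reach Abara in two steps.
Voss cannot reach Abara, Sato, Juma in two steps.
Juma cannot reach Abara in two steps.
Kings: Abara — 1.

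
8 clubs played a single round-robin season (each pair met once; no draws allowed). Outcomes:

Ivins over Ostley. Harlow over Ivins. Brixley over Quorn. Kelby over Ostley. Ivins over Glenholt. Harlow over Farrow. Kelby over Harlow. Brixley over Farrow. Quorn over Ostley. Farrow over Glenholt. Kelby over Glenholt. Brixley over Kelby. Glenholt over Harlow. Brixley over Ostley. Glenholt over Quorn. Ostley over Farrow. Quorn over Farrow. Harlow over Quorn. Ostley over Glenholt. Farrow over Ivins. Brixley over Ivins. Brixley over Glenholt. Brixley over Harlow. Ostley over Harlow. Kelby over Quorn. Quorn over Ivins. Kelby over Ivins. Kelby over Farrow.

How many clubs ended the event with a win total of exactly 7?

Win totals: Ostley 3, Harlow 3, Farrow 2, Brixley 7, Kelby 6, Quorn 3, Glenholt 2, Ivins 2.
Exactly 7: Brixley — 1 club.

1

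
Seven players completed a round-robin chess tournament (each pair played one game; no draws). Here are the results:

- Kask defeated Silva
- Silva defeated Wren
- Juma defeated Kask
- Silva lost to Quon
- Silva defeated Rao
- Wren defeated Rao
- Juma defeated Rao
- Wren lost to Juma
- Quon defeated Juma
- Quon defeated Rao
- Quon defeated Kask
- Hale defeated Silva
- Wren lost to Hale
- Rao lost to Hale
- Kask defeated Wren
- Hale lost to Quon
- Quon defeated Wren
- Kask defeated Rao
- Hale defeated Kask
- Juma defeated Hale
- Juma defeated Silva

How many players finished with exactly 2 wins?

1

Win totals: Wren 1, Hale 4, Juma 5, Rao 0, Kask 3, Quon 6, Silva 2.
Exactly 2: Silva — 1 player.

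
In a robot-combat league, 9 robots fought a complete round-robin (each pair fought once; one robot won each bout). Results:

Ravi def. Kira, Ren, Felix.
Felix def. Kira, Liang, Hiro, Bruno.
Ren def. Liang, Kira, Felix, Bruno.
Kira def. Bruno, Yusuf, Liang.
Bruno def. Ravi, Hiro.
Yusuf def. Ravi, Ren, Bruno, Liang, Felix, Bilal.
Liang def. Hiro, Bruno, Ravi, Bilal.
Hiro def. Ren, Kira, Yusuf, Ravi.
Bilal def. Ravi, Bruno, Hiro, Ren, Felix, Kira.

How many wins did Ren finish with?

Ren's results: beat Bruno, Kira, Felix, Liang; lost to Yusuf, Bilal, Ravi, Hiro.
That is 4 wins.

4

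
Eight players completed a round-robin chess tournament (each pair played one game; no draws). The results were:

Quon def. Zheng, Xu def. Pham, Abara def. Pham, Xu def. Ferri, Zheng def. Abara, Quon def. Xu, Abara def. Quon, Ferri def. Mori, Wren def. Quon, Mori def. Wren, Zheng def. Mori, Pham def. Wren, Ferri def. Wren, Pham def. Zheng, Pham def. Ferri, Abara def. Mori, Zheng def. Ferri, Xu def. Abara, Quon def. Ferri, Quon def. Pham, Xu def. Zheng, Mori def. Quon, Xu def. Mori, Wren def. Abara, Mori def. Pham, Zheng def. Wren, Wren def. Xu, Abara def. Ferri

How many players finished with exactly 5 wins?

1

Win totals: Mori 3, Ferri 2, Quon 4, Abara 4, Zheng 4, Pham 3, Wren 3, Xu 5.
Exactly 5: Xu — 1 player.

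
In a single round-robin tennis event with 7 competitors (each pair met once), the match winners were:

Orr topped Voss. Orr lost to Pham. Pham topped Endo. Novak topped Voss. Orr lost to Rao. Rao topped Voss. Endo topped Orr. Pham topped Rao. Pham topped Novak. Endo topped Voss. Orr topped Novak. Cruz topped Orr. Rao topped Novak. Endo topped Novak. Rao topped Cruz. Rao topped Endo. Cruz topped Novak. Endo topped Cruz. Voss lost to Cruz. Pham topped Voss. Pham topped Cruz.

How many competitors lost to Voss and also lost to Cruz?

Voss beat: no one.
Cruz beat: Novak, Orr, Voss.
No one was beaten by both.

0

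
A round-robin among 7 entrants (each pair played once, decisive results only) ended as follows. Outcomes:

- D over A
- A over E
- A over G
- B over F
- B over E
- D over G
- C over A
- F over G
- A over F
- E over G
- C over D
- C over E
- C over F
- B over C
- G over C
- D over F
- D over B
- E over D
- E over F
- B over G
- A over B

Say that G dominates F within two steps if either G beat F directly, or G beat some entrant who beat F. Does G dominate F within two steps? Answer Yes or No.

G did not beat F directly.
G beat C. Of those, C beat F.

Yes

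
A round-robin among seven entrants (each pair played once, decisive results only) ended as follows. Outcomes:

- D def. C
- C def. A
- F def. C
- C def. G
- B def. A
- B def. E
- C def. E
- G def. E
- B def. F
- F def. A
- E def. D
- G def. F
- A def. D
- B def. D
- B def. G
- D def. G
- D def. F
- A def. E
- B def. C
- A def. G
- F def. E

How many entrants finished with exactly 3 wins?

4

Win totals: A 3, B 6, C 3, D 3, E 1, F 3, G 2.
Exactly 3: A, C, D, F — 4 entrants.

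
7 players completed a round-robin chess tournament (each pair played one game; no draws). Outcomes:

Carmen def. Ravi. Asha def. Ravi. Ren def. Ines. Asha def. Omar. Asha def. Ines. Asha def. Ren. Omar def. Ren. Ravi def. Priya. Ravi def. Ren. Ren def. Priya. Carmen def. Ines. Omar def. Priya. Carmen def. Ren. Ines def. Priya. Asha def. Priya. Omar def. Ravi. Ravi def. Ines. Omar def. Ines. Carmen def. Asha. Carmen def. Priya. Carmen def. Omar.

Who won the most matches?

Win totals: Ravi 3, Ren 2, Asha 5, Carmen 6, Omar 4, Priya 0, Ines 1.
Carmen leads with 6 wins (next highest: 5).

Carmen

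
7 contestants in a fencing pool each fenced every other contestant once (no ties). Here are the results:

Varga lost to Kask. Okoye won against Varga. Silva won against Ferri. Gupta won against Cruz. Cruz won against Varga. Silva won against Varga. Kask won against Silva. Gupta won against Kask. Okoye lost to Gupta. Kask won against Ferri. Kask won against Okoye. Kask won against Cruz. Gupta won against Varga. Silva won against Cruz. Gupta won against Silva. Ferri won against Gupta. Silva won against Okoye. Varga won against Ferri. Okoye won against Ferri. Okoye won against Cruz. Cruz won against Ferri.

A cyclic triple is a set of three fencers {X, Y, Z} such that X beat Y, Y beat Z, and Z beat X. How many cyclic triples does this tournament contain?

5

Win totals: Cruz 2, Varga 1, Ferri 1, Kask 5, Gupta 5, Silva 4, Okoye 3.
A fencer with w wins dominates both others in C(w,2) triples; summing gives 1 + 0 + 0 + 10 + 10 + 6 + 3 = 30 transitive triples.
Total triples C(7,3) = 35, so cyclic triples = 35 − 30 = 5.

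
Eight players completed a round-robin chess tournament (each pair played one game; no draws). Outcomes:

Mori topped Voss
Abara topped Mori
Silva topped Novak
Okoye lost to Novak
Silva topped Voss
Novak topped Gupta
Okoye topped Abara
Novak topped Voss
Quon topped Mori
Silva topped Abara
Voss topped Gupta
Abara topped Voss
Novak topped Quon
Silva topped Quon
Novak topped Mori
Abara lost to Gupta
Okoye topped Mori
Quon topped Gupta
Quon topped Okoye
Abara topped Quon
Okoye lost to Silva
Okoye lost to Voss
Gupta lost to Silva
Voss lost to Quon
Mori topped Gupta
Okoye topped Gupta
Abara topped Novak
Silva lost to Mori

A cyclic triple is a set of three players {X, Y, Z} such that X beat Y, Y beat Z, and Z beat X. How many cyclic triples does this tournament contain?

Win totals: Quon 4, Mori 3, Gupta 1, Abara 4, Novak 5, Silva 6, Okoye 3, Voss 2.
A player with w wins dominates both others in C(w,2) triples; summing gives 6 + 3 + 0 + 6 + 10 + 15 + 3 + 1 = 44 transitive triples.
Total triples C(8,3) = 56, so cyclic triples = 56 − 44 = 12.

12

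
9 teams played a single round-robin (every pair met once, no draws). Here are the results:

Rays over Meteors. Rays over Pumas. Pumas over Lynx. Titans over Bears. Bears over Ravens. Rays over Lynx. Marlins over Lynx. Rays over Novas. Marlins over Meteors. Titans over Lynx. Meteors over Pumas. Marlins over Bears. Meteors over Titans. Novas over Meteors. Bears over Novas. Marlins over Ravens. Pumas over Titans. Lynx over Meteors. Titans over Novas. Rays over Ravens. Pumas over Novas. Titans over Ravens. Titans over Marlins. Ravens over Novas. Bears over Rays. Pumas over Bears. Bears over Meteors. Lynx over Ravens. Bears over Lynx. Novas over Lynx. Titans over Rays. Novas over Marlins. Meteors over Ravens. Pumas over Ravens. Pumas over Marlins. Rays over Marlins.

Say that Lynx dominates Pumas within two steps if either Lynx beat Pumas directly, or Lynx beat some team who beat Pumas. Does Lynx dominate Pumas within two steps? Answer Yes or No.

Yes

Lynx did not beat Pumas directly.
Lynx beat Ravens, Meteors. Of those, Meteors beat Pumas.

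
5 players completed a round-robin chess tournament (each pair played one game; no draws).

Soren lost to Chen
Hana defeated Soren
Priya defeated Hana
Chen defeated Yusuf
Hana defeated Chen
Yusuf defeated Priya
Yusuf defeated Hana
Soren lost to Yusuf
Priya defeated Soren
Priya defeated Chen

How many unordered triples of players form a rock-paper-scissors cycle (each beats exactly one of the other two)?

2

Win totals: Soren 0, Chen 2, Hana 2, Priya 3, Yusuf 3.
A player with w wins dominates both others in C(w,2) triples; summing gives 0 + 1 + 1 + 3 + 3 = 8 transitive triples.
Total triples C(5,3) = 10, so cyclic triples = 10 − 8 = 2.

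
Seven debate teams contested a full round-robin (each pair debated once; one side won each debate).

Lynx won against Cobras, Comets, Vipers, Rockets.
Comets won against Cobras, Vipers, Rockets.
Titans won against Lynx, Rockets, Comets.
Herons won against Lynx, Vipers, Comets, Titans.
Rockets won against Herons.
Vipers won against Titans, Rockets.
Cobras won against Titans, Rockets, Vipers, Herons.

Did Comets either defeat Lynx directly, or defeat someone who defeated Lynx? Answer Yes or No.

Comets did not beat Lynx directly.
Comets beat Vipers, Rockets, Cobras, but each of them lost to Lynx. No two-step path.

No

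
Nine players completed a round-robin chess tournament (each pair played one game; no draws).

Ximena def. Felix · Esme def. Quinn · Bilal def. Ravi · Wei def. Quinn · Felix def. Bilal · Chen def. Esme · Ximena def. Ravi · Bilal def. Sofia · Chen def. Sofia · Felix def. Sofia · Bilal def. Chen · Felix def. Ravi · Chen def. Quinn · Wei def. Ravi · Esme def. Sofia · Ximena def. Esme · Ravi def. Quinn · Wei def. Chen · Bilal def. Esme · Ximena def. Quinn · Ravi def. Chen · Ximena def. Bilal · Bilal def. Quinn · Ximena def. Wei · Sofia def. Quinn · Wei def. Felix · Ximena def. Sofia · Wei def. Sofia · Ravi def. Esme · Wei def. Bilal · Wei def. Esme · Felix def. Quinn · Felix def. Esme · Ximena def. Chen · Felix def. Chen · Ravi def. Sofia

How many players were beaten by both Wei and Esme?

Wei beat: Ravi, Sofia, Quinn, Bilal, Chen, Esme, Felix.
Esme beat: Sofia, Quinn.
Both beat: Sofia, Quinn — 2.

2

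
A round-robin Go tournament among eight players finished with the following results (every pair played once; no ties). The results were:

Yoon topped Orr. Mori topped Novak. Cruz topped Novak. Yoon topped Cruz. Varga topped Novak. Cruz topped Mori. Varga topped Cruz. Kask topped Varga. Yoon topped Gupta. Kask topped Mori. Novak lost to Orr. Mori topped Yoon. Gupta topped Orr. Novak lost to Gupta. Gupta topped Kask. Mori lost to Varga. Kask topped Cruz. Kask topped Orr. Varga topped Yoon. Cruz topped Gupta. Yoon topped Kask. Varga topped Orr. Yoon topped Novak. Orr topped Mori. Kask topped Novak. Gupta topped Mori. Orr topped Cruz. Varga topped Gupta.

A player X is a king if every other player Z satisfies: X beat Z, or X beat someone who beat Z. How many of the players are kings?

4

Mori cannot reach Varga in two steps.
Gupta reaches everyone (king).
Yoon reaches everyone (king).
Varga reaches everyone (king).
Orr cannot reach Varga, Kask in two steps.
Cruz cannot reach Varga in two steps.
Kask reaches everyone (king).
Novak cannot reach Mori, Gupta, Yoon, Varga, Orr, Cruz, Kask in two steps.
Kings: Gupta, Yoon, Varga, Kask — 4.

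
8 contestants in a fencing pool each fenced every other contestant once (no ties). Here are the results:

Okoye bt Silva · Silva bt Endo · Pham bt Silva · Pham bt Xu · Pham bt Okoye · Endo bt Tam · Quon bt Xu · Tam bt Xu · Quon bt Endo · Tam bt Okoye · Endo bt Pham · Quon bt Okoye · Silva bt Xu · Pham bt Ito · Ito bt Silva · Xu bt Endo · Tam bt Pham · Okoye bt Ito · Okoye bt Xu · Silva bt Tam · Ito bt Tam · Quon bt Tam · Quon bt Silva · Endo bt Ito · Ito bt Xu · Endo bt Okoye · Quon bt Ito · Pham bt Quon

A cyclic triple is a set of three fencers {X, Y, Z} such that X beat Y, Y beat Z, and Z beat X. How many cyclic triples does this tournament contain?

13

Win totals: Endo 4, Okoye 3, Tam 3, Xu 1, Pham 5, Ito 3, Quon 6, Silva 3.
A fencer with w wins dominates both others in C(w,2) triples; summing gives 6 + 3 + 3 + 0 + 10 + 3 + 15 + 3 = 43 transitive triples.
Total triples C(8,3) = 56, so cyclic triples = 56 − 43 = 13.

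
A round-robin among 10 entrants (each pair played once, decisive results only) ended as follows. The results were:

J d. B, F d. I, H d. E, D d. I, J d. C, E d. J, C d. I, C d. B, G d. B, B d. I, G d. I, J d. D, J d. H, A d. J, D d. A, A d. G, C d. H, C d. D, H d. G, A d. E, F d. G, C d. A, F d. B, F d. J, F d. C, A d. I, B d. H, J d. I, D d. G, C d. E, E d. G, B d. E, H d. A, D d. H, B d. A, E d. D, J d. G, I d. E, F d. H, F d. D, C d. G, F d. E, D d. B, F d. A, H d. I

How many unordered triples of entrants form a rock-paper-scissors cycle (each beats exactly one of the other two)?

16

Win totals: A 4, B 4, C 7, D 5, E 3, F 9, G 2, H 4, I 1, J 6.
An entrant with w wins dominates both others in C(w,2) triples; summing gives 6 + 6 + 21 + 10 + 3 + 36 + 1 + 6 + 0 + 15 = 104 transitive triples.
Total triples C(10,3) = 120, so cyclic triples = 120 − 104 = 16.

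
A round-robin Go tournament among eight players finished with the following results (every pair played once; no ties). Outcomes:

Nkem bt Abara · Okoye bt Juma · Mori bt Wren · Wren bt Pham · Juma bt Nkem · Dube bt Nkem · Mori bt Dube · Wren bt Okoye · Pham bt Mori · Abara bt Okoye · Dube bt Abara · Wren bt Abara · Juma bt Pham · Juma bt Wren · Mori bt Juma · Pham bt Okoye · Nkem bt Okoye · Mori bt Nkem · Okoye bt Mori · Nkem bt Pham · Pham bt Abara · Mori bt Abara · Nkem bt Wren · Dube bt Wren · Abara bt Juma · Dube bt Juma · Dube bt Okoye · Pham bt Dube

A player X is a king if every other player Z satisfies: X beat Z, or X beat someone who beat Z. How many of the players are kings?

6

Pham reaches everyone (king).
Wren cannot reach Nkem in two steps.
Dube reaches everyone (king).
Juma reaches everyone (king).
Okoye reaches everyone (king).
Abara cannot reach Dube in two steps.
Nkem reaches everyone (king).
Mori reaches everyone (king).
Kings: Pham, Dube, Juma, Okoye, Nkem, Mori — 6.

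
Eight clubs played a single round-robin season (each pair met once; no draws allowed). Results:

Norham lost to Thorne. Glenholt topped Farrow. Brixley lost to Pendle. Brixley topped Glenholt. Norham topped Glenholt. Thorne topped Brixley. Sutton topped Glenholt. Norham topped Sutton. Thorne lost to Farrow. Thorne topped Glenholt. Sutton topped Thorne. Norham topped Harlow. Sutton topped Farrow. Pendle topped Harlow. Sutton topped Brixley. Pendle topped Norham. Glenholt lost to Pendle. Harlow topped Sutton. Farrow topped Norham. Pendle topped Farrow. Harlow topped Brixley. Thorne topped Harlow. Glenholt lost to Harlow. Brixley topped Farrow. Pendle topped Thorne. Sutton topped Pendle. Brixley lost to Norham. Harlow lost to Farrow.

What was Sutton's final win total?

Sutton's results: beat Pendle, Farrow, Brixley, Glenholt, Thorne; lost to Norham, Harlow.
That is 5 wins.

5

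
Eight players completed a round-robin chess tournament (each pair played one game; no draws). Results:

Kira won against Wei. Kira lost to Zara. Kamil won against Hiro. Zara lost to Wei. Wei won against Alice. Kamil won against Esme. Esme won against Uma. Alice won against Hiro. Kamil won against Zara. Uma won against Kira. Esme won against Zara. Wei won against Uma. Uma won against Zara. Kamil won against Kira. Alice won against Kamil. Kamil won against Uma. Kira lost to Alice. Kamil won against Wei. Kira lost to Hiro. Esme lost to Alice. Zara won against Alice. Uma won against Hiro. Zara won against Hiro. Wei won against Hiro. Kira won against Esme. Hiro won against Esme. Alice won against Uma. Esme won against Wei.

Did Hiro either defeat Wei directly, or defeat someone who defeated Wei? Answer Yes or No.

Hiro did not beat Wei directly.
Hiro beat Kira, Esme. Of those, Kira beat Wei.

Yes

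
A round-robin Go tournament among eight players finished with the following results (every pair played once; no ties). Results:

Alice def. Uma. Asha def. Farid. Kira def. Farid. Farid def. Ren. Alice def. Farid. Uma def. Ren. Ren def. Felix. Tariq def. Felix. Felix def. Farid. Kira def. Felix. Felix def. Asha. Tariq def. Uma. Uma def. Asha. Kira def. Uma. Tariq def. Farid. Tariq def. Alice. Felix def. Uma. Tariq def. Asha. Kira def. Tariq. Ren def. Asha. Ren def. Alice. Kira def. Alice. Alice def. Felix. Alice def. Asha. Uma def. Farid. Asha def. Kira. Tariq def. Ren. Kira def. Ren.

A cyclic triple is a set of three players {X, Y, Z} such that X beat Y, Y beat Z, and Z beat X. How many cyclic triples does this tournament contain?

Win totals: Felix 3, Ren 3, Asha 2, Uma 3, Kira 6, Alice 4, Farid 1, Tariq 6.
A player with w wins dominates both others in C(w,2) triples; summing gives 3 + 3 + 1 + 3 + 15 + 6 + 0 + 15 = 46 transitive triples.
Total triples C(8,3) = 56, so cyclic triples = 56 − 46 = 10.

10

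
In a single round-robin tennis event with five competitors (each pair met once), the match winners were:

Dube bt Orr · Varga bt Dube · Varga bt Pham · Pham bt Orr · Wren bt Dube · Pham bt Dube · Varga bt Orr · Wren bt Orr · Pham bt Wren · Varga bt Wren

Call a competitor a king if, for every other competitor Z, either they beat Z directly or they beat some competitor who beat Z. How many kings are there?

Dube cannot reach Wren, Varga, Pham in two steps.
Orr cannot reach Dube, Wren, Varga, Pham in two steps.
Wren cannot reach Varga, Pham in two steps.
Varga reaches everyone (king).
Pham cannot reach Varga in two steps.
Kings: Varga — 1.

1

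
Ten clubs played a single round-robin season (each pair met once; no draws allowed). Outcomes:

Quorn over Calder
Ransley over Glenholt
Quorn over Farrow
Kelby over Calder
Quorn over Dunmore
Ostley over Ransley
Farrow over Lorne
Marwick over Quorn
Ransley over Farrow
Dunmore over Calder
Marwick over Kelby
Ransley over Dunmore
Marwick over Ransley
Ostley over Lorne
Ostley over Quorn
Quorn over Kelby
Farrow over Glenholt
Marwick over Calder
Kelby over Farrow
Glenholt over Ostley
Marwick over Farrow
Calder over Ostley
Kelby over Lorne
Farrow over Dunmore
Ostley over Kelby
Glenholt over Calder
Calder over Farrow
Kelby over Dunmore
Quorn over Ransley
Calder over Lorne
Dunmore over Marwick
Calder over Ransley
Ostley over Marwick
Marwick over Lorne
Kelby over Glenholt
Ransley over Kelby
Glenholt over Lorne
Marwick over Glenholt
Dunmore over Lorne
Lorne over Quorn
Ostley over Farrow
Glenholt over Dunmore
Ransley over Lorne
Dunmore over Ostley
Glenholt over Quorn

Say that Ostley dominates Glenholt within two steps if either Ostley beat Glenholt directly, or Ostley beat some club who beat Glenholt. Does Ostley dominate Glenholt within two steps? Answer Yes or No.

Ostley did not beat Glenholt directly.
Ostley beat Quorn, Ransley, Farrow, Lorne, Kelby, Marwick. Of those, Ransley beat Glenholt.

Yes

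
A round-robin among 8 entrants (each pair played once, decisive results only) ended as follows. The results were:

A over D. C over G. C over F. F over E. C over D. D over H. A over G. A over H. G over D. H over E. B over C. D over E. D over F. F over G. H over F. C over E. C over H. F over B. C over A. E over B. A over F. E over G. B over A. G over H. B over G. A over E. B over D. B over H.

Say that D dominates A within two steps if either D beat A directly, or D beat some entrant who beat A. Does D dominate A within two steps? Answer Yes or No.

No

D did not beat A directly.
D beat E, F, H, but each of them lost to A. No two-step path.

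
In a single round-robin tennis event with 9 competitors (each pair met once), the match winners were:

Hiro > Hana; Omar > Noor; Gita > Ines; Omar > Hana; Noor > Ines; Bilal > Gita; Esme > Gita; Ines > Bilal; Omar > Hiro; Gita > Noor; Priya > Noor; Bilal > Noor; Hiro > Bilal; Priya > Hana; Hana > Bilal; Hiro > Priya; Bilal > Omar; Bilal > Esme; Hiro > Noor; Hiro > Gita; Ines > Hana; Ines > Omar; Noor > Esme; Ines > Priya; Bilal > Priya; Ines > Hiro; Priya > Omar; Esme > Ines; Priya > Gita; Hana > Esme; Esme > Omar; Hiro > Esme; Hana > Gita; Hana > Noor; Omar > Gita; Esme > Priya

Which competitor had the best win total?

Win totals: Ines 5, Hana 4, Omar 4, Esme 4, Priya 4, Bilal 5, Noor 2, Hiro 6, Gita 2.
Hiro leads with 6 wins (next highest: 5).

Hiro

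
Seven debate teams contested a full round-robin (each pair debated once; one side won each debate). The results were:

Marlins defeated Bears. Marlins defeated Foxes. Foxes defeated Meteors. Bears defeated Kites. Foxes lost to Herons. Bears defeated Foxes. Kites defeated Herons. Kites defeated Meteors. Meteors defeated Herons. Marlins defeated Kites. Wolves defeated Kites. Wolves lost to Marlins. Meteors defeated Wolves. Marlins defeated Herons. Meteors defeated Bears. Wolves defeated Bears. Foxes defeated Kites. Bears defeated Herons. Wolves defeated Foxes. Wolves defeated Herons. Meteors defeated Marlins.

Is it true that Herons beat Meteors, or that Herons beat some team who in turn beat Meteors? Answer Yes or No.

Herons did not beat Meteors directly.
Herons beat Foxes. Of those, Foxes beat Meteors.

Yes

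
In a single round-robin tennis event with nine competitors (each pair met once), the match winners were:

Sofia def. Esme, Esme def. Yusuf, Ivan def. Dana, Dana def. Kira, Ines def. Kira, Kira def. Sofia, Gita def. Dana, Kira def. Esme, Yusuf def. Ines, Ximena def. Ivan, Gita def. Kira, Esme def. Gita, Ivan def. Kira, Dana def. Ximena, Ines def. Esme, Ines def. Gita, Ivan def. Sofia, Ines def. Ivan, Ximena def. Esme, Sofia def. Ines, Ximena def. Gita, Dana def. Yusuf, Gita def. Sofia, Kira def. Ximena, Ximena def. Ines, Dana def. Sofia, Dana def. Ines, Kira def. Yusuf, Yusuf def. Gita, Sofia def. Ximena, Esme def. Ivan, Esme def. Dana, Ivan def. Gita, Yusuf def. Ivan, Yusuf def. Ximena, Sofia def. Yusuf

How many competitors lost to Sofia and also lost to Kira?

3

Sofia beat: Ximena, Yusuf, Ines, Esme.
Kira beat: Sofia, Ximena, Yusuf, Esme.
Both beat: Ximena, Yusuf, Esme — 3.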